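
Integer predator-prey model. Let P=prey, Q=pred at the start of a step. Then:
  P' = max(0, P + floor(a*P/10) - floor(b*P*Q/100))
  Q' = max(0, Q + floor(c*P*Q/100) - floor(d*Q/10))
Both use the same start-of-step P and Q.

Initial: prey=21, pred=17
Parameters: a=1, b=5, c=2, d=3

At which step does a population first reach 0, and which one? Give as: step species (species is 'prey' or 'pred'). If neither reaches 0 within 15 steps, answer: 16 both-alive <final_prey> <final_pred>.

Step 1: prey: 21+2-17=6; pred: 17+7-5=19
Step 2: prey: 6+0-5=1; pred: 19+2-5=16
Step 3: prey: 1+0-0=1; pred: 16+0-4=12
Step 4: prey: 1+0-0=1; pred: 12+0-3=9
Step 5: prey: 1+0-0=1; pred: 9+0-2=7
Step 6: prey: 1+0-0=1; pred: 7+0-2=5
Step 7: prey: 1+0-0=1; pred: 5+0-1=4
Step 8: prey: 1+0-0=1; pred: 4+0-1=3
Step 9: prey: 1+0-0=1; pred: 3+0-0=3
Steps 10-15: state stable at prey=1, pred=3 (no change)
No extinction within 15 steps

Answer: 16 both-alive 1 3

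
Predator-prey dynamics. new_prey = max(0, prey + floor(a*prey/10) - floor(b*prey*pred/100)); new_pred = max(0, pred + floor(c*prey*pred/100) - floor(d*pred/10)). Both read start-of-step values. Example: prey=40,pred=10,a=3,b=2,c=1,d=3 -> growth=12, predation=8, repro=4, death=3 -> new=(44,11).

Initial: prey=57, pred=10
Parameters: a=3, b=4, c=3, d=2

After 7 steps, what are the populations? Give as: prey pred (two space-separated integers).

Answer: 0 32

Derivation:
Step 1: prey: 57+17-22=52; pred: 10+17-2=25
Step 2: prey: 52+15-52=15; pred: 25+39-5=59
Step 3: prey: 15+4-35=0; pred: 59+26-11=74
Step 4: prey: 0+0-0=0; pred: 74+0-14=60
Step 5: prey: 0+0-0=0; pred: 60+0-12=48
Step 6: prey: 0+0-0=0; pred: 48+0-9=39
Step 7: prey: 0+0-0=0; pred: 39+0-7=32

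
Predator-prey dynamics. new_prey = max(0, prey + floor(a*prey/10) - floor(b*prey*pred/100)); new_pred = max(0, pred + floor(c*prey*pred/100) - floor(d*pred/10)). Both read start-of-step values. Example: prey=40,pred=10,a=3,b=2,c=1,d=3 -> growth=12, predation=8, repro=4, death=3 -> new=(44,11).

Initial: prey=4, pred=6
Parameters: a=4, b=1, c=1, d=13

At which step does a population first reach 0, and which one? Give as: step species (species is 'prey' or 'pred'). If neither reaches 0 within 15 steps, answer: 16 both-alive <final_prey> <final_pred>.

Answer: 1 pred

Derivation:
Step 1: prey: 4+1-0=5; pred: 6+0-7=0
First extinction: pred at step 1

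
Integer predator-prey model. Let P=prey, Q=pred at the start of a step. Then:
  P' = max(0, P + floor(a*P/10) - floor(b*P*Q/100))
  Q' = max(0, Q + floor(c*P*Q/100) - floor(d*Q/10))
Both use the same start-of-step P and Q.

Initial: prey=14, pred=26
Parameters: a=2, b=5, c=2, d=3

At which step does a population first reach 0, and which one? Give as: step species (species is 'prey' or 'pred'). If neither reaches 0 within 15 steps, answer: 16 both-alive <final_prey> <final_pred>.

Answer: 1 prey

Derivation:
Step 1: prey: 14+2-18=0; pred: 26+7-7=26
First extinction: prey at step 1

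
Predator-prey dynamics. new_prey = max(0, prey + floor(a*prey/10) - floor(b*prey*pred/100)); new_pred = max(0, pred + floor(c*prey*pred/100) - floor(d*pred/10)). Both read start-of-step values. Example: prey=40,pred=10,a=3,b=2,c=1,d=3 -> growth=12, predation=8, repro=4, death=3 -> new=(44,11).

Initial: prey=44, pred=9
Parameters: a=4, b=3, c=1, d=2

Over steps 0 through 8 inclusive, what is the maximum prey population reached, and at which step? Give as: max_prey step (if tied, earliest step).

Answer: 54 2

Derivation:
Step 1: prey: 44+17-11=50; pred: 9+3-1=11
Step 2: prey: 50+20-16=54; pred: 11+5-2=14
Step 3: prey: 54+21-22=53; pred: 14+7-2=19
Step 4: prey: 53+21-30=44; pred: 19+10-3=26
Step 5: prey: 44+17-34=27; pred: 26+11-5=32
Step 6: prey: 27+10-25=12; pred: 32+8-6=34
Step 7: prey: 12+4-12=4; pred: 34+4-6=32
Step 8: prey: 4+1-3=2; pred: 32+1-6=27
Max prey = 54 at step 2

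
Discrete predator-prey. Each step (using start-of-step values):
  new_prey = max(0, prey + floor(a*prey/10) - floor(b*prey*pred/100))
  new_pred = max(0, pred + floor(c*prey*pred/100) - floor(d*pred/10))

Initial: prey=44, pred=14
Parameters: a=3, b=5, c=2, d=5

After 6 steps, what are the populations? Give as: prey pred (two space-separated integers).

Step 1: prey: 44+13-30=27; pred: 14+12-7=19
Step 2: prey: 27+8-25=10; pred: 19+10-9=20
Step 3: prey: 10+3-10=3; pred: 20+4-10=14
Step 4: prey: 3+0-2=1; pred: 14+0-7=7
Step 5: prey: 1+0-0=1; pred: 7+0-3=4
Step 6: prey: 1+0-0=1; pred: 4+0-2=2

Answer: 1 2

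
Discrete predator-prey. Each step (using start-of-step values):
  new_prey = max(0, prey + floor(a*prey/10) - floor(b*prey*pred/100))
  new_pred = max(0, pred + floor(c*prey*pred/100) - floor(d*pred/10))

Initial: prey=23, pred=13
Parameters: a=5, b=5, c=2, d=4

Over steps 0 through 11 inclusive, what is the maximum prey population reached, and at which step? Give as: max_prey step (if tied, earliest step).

Answer: 29 11

Derivation:
Step 1: prey: 23+11-14=20; pred: 13+5-5=13
Step 2: prey: 20+10-13=17; pred: 13+5-5=13
Step 3: prey: 17+8-11=14; pred: 13+4-5=12
Step 4: prey: 14+7-8=13; pred: 12+3-4=11
Step 5: prey: 13+6-7=12; pred: 11+2-4=9
Step 6: prey: 12+6-5=13; pred: 9+2-3=8
Step 7: prey: 13+6-5=14; pred: 8+2-3=7
Step 8: prey: 14+7-4=17; pred: 7+1-2=6
Step 9: prey: 17+8-5=20; pred: 6+2-2=6
Step 10: prey: 20+10-6=24; pred: 6+2-2=6
Step 11: prey: 24+12-7=29; pred: 6+2-2=6
Max prey = 29 at step 11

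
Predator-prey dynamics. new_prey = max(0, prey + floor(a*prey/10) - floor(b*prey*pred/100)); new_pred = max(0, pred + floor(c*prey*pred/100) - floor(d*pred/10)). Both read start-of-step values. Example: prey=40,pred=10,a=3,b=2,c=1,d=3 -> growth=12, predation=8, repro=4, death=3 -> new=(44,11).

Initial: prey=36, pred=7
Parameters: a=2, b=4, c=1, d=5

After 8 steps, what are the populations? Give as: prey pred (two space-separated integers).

Step 1: prey: 36+7-10=33; pred: 7+2-3=6
Step 2: prey: 33+6-7=32; pred: 6+1-3=4
Step 3: prey: 32+6-5=33; pred: 4+1-2=3
Step 4: prey: 33+6-3=36; pred: 3+0-1=2
Step 5: prey: 36+7-2=41; pred: 2+0-1=1
Step 6: prey: 41+8-1=48; pred: 1+0-0=1
Step 7: prey: 48+9-1=56; pred: 1+0-0=1
Step 8: prey: 56+11-2=65; pred: 1+0-0=1

Answer: 65 1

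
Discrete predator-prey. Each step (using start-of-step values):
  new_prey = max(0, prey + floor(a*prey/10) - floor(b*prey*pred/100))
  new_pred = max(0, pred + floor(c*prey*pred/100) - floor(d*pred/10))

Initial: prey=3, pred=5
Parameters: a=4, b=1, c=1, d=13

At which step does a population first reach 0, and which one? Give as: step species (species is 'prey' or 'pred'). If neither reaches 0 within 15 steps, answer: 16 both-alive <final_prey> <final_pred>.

Step 1: prey: 3+1-0=4; pred: 5+0-6=0
First extinction: pred at step 1

Answer: 1 pred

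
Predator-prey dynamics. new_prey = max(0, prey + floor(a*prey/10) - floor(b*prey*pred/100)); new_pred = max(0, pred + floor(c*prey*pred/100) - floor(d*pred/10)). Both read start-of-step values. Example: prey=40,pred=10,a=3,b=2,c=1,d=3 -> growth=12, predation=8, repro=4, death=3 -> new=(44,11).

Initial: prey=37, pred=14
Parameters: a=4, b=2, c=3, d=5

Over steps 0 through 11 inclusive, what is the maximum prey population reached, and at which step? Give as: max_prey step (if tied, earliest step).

Answer: 41 1

Derivation:
Step 1: prey: 37+14-10=41; pred: 14+15-7=22
Step 2: prey: 41+16-18=39; pred: 22+27-11=38
Step 3: prey: 39+15-29=25; pred: 38+44-19=63
Step 4: prey: 25+10-31=4; pred: 63+47-31=79
Step 5: prey: 4+1-6=0; pred: 79+9-39=49
Step 6: prey: 0+0-0=0; pred: 49+0-24=25
Step 7: prey: 0+0-0=0; pred: 25+0-12=13
Step 8: prey: 0+0-0=0; pred: 13+0-6=7
Step 9: prey: 0+0-0=0; pred: 7+0-3=4
Step 10: prey: 0+0-0=0; pred: 4+0-2=2
Step 11: prey: 0+0-0=0; pred: 2+0-1=1
Max prey = 41 at step 1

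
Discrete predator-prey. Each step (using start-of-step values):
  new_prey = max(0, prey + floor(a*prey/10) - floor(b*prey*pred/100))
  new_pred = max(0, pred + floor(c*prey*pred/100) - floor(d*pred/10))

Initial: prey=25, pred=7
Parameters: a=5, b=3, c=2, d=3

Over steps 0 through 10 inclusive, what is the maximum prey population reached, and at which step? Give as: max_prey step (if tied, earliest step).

Answer: 48 3

Derivation:
Step 1: prey: 25+12-5=32; pred: 7+3-2=8
Step 2: prey: 32+16-7=41; pred: 8+5-2=11
Step 3: prey: 41+20-13=48; pred: 11+9-3=17
Step 4: prey: 48+24-24=48; pred: 17+16-5=28
Step 5: prey: 48+24-40=32; pred: 28+26-8=46
Step 6: prey: 32+16-44=4; pred: 46+29-13=62
Step 7: prey: 4+2-7=0; pred: 62+4-18=48
Step 8: prey: 0+0-0=0; pred: 48+0-14=34
Step 9: prey: 0+0-0=0; pred: 34+0-10=24
Step 10: prey: 0+0-0=0; pred: 24+0-7=17
Max prey = 48 at step 3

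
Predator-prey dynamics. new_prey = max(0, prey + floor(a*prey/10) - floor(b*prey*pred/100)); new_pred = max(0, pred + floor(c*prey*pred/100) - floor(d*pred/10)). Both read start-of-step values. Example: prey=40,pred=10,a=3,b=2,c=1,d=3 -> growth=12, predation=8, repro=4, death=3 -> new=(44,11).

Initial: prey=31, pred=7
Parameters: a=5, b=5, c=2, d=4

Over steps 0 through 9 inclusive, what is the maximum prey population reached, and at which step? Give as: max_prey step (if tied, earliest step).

Step 1: prey: 31+15-10=36; pred: 7+4-2=9
Step 2: prey: 36+18-16=38; pred: 9+6-3=12
Step 3: prey: 38+19-22=35; pred: 12+9-4=17
Step 4: prey: 35+17-29=23; pred: 17+11-6=22
Step 5: prey: 23+11-25=9; pred: 22+10-8=24
Step 6: prey: 9+4-10=3; pred: 24+4-9=19
Step 7: prey: 3+1-2=2; pred: 19+1-7=13
Step 8: prey: 2+1-1=2; pred: 13+0-5=8
Step 9: prey: 2+1-0=3; pred: 8+0-3=5
Max prey = 38 at step 2

Answer: 38 2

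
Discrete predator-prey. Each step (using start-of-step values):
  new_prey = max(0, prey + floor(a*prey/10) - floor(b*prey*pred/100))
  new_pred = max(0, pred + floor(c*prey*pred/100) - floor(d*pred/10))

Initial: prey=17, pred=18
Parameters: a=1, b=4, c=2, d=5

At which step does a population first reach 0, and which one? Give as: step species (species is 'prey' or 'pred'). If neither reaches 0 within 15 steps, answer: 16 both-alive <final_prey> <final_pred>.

Step 1: prey: 17+1-12=6; pred: 18+6-9=15
Step 2: prey: 6+0-3=3; pred: 15+1-7=9
Step 3: prey: 3+0-1=2; pred: 9+0-4=5
Step 4: prey: 2+0-0=2; pred: 5+0-2=3
Step 5: prey: 2+0-0=2; pred: 3+0-1=2
Step 6: prey: 2+0-0=2; pred: 2+0-1=1
Step 7: prey: 2+0-0=2; pred: 1+0-0=1
Steps 8-15: state stable at prey=2, pred=1 (no change)
No extinction within 15 steps

Answer: 16 both-alive 2 1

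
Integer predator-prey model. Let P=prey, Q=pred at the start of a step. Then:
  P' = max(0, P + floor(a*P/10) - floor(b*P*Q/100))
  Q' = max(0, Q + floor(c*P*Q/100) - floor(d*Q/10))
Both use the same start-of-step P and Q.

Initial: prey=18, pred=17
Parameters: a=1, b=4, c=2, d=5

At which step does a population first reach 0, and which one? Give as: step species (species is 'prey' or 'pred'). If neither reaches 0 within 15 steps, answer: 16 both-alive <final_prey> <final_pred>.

Answer: 16 both-alive 2 1

Derivation:
Step 1: prey: 18+1-12=7; pred: 17+6-8=15
Step 2: prey: 7+0-4=3; pred: 15+2-7=10
Step 3: prey: 3+0-1=2; pred: 10+0-5=5
Step 4: prey: 2+0-0=2; pred: 5+0-2=3
Step 5: prey: 2+0-0=2; pred: 3+0-1=2
Step 6: prey: 2+0-0=2; pred: 2+0-1=1
Step 7: prey: 2+0-0=2; pred: 1+0-0=1
Steps 8-15: state stable at prey=2, pred=1 (no change)
No extinction within 15 steps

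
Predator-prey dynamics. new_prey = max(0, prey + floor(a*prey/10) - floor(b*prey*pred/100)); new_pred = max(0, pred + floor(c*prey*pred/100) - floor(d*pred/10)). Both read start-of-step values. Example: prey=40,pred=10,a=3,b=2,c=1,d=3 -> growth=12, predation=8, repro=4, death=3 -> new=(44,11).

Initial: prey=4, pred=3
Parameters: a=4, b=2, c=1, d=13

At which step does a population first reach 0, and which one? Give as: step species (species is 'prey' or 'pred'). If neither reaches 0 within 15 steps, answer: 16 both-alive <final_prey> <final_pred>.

Step 1: prey: 4+1-0=5; pred: 3+0-3=0
First extinction: pred at step 1

Answer: 1 pred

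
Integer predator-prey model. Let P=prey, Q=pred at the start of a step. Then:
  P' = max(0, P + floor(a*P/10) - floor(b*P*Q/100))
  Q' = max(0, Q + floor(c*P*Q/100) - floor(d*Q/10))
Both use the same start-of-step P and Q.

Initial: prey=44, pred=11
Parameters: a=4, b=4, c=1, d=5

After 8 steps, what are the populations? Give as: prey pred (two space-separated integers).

Step 1: prey: 44+17-19=42; pred: 11+4-5=10
Step 2: prey: 42+16-16=42; pred: 10+4-5=9
Step 3: prey: 42+16-15=43; pred: 9+3-4=8
Step 4: prey: 43+17-13=47; pred: 8+3-4=7
Step 5: prey: 47+18-13=52; pred: 7+3-3=7
Step 6: prey: 52+20-14=58; pred: 7+3-3=7
Step 7: prey: 58+23-16=65; pred: 7+4-3=8
Step 8: prey: 65+26-20=71; pred: 8+5-4=9

Answer: 71 9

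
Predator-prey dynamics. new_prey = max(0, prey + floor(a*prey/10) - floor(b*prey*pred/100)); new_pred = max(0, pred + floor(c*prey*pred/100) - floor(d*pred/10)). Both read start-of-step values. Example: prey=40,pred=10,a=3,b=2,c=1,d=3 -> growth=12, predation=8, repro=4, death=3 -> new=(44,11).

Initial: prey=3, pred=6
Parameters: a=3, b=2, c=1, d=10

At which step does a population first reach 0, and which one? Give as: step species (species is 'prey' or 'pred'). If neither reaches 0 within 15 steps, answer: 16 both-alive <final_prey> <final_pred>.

Answer: 1 pred

Derivation:
Step 1: prey: 3+0-0=3; pred: 6+0-6=0
First extinction: pred at step 1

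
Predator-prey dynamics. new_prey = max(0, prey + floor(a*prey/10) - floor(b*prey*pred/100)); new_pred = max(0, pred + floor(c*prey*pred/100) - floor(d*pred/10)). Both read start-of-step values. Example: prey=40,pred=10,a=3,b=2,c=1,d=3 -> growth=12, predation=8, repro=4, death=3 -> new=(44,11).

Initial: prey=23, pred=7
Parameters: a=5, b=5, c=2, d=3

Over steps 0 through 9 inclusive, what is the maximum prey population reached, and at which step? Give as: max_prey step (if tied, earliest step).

Answer: 29 2

Derivation:
Step 1: prey: 23+11-8=26; pred: 7+3-2=8
Step 2: prey: 26+13-10=29; pred: 8+4-2=10
Step 3: prey: 29+14-14=29; pred: 10+5-3=12
Step 4: prey: 29+14-17=26; pred: 12+6-3=15
Step 5: prey: 26+13-19=20; pred: 15+7-4=18
Step 6: prey: 20+10-18=12; pred: 18+7-5=20
Step 7: prey: 12+6-12=6; pred: 20+4-6=18
Step 8: prey: 6+3-5=4; pred: 18+2-5=15
Step 9: prey: 4+2-3=3; pred: 15+1-4=12
Max prey = 29 at step 2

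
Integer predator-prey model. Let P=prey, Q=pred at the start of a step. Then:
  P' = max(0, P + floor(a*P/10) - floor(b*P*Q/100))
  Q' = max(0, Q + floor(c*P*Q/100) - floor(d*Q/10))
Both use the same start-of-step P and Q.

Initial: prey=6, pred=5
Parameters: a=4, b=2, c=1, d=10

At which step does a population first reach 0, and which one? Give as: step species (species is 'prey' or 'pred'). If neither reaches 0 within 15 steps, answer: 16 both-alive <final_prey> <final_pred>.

Step 1: prey: 6+2-0=8; pred: 5+0-5=0
First extinction: pred at step 1

Answer: 1 pred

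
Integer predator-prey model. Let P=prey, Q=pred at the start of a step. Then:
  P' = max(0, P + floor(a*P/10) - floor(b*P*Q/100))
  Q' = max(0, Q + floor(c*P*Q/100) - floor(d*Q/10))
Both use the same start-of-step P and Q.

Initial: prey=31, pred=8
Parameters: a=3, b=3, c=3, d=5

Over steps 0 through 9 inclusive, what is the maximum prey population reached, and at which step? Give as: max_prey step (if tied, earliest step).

Step 1: prey: 31+9-7=33; pred: 8+7-4=11
Step 2: prey: 33+9-10=32; pred: 11+10-5=16
Step 3: prey: 32+9-15=26; pred: 16+15-8=23
Step 4: prey: 26+7-17=16; pred: 23+17-11=29
Step 5: prey: 16+4-13=7; pred: 29+13-14=28
Step 6: prey: 7+2-5=4; pred: 28+5-14=19
Step 7: prey: 4+1-2=3; pred: 19+2-9=12
Step 8: prey: 3+0-1=2; pred: 12+1-6=7
Step 9: prey: 2+0-0=2; pred: 7+0-3=4
Max prey = 33 at step 1

Answer: 33 1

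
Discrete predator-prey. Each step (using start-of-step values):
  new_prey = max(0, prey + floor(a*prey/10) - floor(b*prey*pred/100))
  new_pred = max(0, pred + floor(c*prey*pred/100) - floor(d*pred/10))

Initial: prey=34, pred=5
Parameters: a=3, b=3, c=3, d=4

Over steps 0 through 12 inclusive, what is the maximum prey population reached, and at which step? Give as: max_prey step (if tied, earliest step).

Step 1: prey: 34+10-5=39; pred: 5+5-2=8
Step 2: prey: 39+11-9=41; pred: 8+9-3=14
Step 3: prey: 41+12-17=36; pred: 14+17-5=26
Step 4: prey: 36+10-28=18; pred: 26+28-10=44
Step 5: prey: 18+5-23=0; pred: 44+23-17=50
Step 6: prey: 0+0-0=0; pred: 50+0-20=30
Step 7: prey: 0+0-0=0; pred: 30+0-12=18
Step 8: prey: 0+0-0=0; pred: 18+0-7=11
Step 9: prey: 0+0-0=0; pred: 11+0-4=7
Step 10: prey: 0+0-0=0; pred: 7+0-2=5
Step 11: prey: 0+0-0=0; pred: 5+0-2=3
Step 12: prey: 0+0-0=0; pred: 3+0-1=2
Max prey = 41 at step 2

Answer: 41 2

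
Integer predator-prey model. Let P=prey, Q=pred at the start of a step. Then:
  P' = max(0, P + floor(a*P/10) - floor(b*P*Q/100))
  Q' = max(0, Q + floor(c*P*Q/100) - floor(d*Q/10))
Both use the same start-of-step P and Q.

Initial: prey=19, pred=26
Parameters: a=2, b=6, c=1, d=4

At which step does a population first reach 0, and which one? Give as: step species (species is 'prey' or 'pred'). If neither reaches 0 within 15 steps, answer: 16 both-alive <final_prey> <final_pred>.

Step 1: prey: 19+3-29=0; pred: 26+4-10=20
First extinction: prey at step 1

Answer: 1 prey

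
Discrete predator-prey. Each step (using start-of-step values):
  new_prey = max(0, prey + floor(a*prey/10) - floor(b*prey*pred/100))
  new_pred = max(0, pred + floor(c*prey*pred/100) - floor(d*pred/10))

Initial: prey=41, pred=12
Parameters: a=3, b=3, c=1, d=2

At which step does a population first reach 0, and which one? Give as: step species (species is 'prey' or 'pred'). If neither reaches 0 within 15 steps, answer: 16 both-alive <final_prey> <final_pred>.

Step 1: prey: 41+12-14=39; pred: 12+4-2=14
Step 2: prey: 39+11-16=34; pred: 14+5-2=17
Step 3: prey: 34+10-17=27; pred: 17+5-3=19
Step 4: prey: 27+8-15=20; pred: 19+5-3=21
Step 5: prey: 20+6-12=14; pred: 21+4-4=21
Step 6: prey: 14+4-8=10; pred: 21+2-4=19
Step 7: prey: 10+3-5=8; pred: 19+1-3=17
Step 8: prey: 8+2-4=6; pred: 17+1-3=15
Step 9: prey: 6+1-2=5; pred: 15+0-3=12
Step 10: prey: 5+1-1=5; pred: 12+0-2=10
Step 11: prey: 5+1-1=5; pred: 10+0-2=8
Step 12: prey: 5+1-1=5; pred: 8+0-1=7
Step 13: prey: 5+1-1=5; pred: 7+0-1=6
Step 14: prey: 5+1-0=6; pred: 6+0-1=5
Step 15: prey: 6+1-0=7; pred: 5+0-1=4
No extinction within 15 steps

Answer: 16 both-alive 7 4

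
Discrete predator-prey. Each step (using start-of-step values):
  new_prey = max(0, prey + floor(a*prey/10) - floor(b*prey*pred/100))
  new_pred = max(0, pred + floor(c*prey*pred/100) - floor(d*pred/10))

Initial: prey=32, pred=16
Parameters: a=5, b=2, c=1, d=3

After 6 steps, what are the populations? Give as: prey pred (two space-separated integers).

Answer: 48 39

Derivation:
Step 1: prey: 32+16-10=38; pred: 16+5-4=17
Step 2: prey: 38+19-12=45; pred: 17+6-5=18
Step 3: prey: 45+22-16=51; pred: 18+8-5=21
Step 4: prey: 51+25-21=55; pred: 21+10-6=25
Step 5: prey: 55+27-27=55; pred: 25+13-7=31
Step 6: prey: 55+27-34=48; pred: 31+17-9=39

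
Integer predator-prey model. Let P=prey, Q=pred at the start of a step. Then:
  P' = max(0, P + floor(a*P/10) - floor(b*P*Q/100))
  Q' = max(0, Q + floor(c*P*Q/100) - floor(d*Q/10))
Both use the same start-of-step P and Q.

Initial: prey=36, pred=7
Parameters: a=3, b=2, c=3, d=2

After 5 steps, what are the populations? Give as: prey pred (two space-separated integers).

Answer: 0 98

Derivation:
Step 1: prey: 36+10-5=41; pred: 7+7-1=13
Step 2: prey: 41+12-10=43; pred: 13+15-2=26
Step 3: prey: 43+12-22=33; pred: 26+33-5=54
Step 4: prey: 33+9-35=7; pred: 54+53-10=97
Step 5: prey: 7+2-13=0; pred: 97+20-19=98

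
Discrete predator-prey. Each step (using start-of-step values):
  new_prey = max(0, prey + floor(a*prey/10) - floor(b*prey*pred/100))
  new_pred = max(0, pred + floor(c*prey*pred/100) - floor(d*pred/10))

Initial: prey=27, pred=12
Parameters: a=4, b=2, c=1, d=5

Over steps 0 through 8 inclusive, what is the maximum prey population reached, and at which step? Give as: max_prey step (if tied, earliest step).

Step 1: prey: 27+10-6=31; pred: 12+3-6=9
Step 2: prey: 31+12-5=38; pred: 9+2-4=7
Step 3: prey: 38+15-5=48; pred: 7+2-3=6
Step 4: prey: 48+19-5=62; pred: 6+2-3=5
Step 5: prey: 62+24-6=80; pred: 5+3-2=6
Step 6: prey: 80+32-9=103; pred: 6+4-3=7
Step 7: prey: 103+41-14=130; pred: 7+7-3=11
Step 8: prey: 130+52-28=154; pred: 11+14-5=20
Max prey = 154 at step 8

Answer: 154 8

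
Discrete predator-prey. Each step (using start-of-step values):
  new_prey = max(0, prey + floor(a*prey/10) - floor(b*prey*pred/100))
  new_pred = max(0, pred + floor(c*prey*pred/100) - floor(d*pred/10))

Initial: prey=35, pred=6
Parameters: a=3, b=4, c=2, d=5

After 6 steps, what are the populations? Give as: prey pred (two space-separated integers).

Answer: 17 15

Derivation:
Step 1: prey: 35+10-8=37; pred: 6+4-3=7
Step 2: prey: 37+11-10=38; pred: 7+5-3=9
Step 3: prey: 38+11-13=36; pred: 9+6-4=11
Step 4: prey: 36+10-15=31; pred: 11+7-5=13
Step 5: prey: 31+9-16=24; pred: 13+8-6=15
Step 6: prey: 24+7-14=17; pred: 15+7-7=15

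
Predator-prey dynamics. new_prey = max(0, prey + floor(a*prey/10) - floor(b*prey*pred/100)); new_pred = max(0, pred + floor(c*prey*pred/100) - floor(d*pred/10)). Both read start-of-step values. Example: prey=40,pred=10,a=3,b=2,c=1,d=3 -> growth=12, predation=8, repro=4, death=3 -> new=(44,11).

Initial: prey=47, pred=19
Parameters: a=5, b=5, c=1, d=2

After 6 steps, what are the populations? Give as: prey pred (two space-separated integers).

Answer: 1 13

Derivation:
Step 1: prey: 47+23-44=26; pred: 19+8-3=24
Step 2: prey: 26+13-31=8; pred: 24+6-4=26
Step 3: prey: 8+4-10=2; pred: 26+2-5=23
Step 4: prey: 2+1-2=1; pred: 23+0-4=19
Step 5: prey: 1+0-0=1; pred: 19+0-3=16
Step 6: prey: 1+0-0=1; pred: 16+0-3=13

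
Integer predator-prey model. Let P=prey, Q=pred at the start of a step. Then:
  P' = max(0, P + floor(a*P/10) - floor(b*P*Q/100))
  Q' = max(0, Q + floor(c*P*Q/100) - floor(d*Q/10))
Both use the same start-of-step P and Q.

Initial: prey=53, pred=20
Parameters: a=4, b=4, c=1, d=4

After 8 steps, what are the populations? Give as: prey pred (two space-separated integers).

Answer: 11 2

Derivation:
Step 1: prey: 53+21-42=32; pred: 20+10-8=22
Step 2: prey: 32+12-28=16; pred: 22+7-8=21
Step 3: prey: 16+6-13=9; pred: 21+3-8=16
Step 4: prey: 9+3-5=7; pred: 16+1-6=11
Step 5: prey: 7+2-3=6; pred: 11+0-4=7
Step 6: prey: 6+2-1=7; pred: 7+0-2=5
Step 7: prey: 7+2-1=8; pred: 5+0-2=3
Step 8: prey: 8+3-0=11; pred: 3+0-1=2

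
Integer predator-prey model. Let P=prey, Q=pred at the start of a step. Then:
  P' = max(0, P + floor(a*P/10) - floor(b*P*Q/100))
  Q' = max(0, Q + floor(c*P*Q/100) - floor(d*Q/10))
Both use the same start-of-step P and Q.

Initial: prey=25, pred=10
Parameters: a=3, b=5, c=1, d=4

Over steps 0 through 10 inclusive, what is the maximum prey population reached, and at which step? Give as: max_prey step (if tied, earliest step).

Answer: 54 10

Derivation:
Step 1: prey: 25+7-12=20; pred: 10+2-4=8
Step 2: prey: 20+6-8=18; pred: 8+1-3=6
Step 3: prey: 18+5-5=18; pred: 6+1-2=5
Step 4: prey: 18+5-4=19; pred: 5+0-2=3
Step 5: prey: 19+5-2=22; pred: 3+0-1=2
Step 6: prey: 22+6-2=26; pred: 2+0-0=2
Step 7: prey: 26+7-2=31; pred: 2+0-0=2
Step 8: prey: 31+9-3=37; pred: 2+0-0=2
Step 9: prey: 37+11-3=45; pred: 2+0-0=2
Step 10: prey: 45+13-4=54; pred: 2+0-0=2
Max prey = 54 at step 10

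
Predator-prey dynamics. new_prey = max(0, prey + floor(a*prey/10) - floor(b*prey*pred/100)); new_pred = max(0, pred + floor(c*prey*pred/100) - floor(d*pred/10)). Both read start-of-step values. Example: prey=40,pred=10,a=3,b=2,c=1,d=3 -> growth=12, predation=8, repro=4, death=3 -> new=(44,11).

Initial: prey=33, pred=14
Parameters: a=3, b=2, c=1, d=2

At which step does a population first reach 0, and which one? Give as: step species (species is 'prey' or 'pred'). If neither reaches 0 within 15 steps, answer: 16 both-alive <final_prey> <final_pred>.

Answer: 16 both-alive 8 12

Derivation:
Step 1: prey: 33+9-9=33; pred: 14+4-2=16
Step 2: prey: 33+9-10=32; pred: 16+5-3=18
Step 3: prey: 32+9-11=30; pred: 18+5-3=20
Step 4: prey: 30+9-12=27; pred: 20+6-4=22
Step 5: prey: 27+8-11=24; pred: 22+5-4=23
Step 6: prey: 24+7-11=20; pred: 23+5-4=24
Step 7: prey: 20+6-9=17; pred: 24+4-4=24
Step 8: prey: 17+5-8=14; pred: 24+4-4=24
Step 9: prey: 14+4-6=12; pred: 24+3-4=23
Step 10: prey: 12+3-5=10; pred: 23+2-4=21
Step 11: prey: 10+3-4=9; pred: 21+2-4=19
Step 12: prey: 9+2-3=8; pred: 19+1-3=17
Step 13: prey: 8+2-2=8; pred: 17+1-3=15
Step 14: prey: 8+2-2=8; pred: 15+1-3=13
Step 15: prey: 8+2-2=8; pred: 13+1-2=12
No extinction within 15 steps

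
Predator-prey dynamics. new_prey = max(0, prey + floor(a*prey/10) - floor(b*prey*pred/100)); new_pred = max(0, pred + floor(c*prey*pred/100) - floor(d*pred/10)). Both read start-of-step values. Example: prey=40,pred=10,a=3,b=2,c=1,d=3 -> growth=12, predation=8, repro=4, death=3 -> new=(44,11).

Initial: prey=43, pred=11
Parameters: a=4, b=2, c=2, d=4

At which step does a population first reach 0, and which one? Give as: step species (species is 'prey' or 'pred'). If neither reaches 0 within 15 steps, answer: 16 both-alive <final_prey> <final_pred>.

Answer: 5 prey

Derivation:
Step 1: prey: 43+17-9=51; pred: 11+9-4=16
Step 2: prey: 51+20-16=55; pred: 16+16-6=26
Step 3: prey: 55+22-28=49; pred: 26+28-10=44
Step 4: prey: 49+19-43=25; pred: 44+43-17=70
Step 5: prey: 25+10-35=0; pred: 70+35-28=77
First extinction: prey at step 5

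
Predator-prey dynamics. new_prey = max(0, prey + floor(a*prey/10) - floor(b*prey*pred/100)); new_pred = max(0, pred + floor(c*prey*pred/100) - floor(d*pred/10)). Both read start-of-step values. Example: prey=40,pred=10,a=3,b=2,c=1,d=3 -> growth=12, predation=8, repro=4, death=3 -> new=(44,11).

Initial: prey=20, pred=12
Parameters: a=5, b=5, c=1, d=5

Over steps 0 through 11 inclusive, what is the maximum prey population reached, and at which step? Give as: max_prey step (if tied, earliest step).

Answer: 346 11

Derivation:
Step 1: prey: 20+10-12=18; pred: 12+2-6=8
Step 2: prey: 18+9-7=20; pred: 8+1-4=5
Step 3: prey: 20+10-5=25; pred: 5+1-2=4
Step 4: prey: 25+12-5=32; pred: 4+1-2=3
Step 5: prey: 32+16-4=44; pred: 3+0-1=2
Step 6: prey: 44+22-4=62; pred: 2+0-1=1
Step 7: prey: 62+31-3=90; pred: 1+0-0=1
Step 8: prey: 90+45-4=131; pred: 1+0-0=1
Step 9: prey: 131+65-6=190; pred: 1+1-0=2
Step 10: prey: 190+95-19=266; pred: 2+3-1=4
Step 11: prey: 266+133-53=346; pred: 4+10-2=12
Max prey = 346 at step 11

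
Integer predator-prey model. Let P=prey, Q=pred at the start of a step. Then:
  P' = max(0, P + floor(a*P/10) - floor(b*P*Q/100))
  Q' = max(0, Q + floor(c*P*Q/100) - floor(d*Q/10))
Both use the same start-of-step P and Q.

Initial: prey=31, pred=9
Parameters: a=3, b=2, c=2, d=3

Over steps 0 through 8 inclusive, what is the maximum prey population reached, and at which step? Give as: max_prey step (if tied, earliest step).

Step 1: prey: 31+9-5=35; pred: 9+5-2=12
Step 2: prey: 35+10-8=37; pred: 12+8-3=17
Step 3: prey: 37+11-12=36; pred: 17+12-5=24
Step 4: prey: 36+10-17=29; pred: 24+17-7=34
Step 5: prey: 29+8-19=18; pred: 34+19-10=43
Step 6: prey: 18+5-15=8; pred: 43+15-12=46
Step 7: prey: 8+2-7=3; pred: 46+7-13=40
Step 8: prey: 3+0-2=1; pred: 40+2-12=30
Max prey = 37 at step 2

Answer: 37 2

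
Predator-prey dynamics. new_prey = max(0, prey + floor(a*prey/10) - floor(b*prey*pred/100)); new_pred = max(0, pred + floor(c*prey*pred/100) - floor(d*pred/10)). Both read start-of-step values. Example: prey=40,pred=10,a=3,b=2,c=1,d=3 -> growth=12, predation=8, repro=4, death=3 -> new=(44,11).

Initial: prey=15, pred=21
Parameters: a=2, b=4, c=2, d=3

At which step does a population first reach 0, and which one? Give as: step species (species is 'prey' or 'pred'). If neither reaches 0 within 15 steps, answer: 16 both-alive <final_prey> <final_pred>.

Step 1: prey: 15+3-12=6; pred: 21+6-6=21
Step 2: prey: 6+1-5=2; pred: 21+2-6=17
Step 3: prey: 2+0-1=1; pred: 17+0-5=12
Step 4: prey: 1+0-0=1; pred: 12+0-3=9
Step 5: prey: 1+0-0=1; pred: 9+0-2=7
Step 6: prey: 1+0-0=1; pred: 7+0-2=5
Step 7: prey: 1+0-0=1; pred: 5+0-1=4
Step 8: prey: 1+0-0=1; pred: 4+0-1=3
Step 9: prey: 1+0-0=1; pred: 3+0-0=3
Steps 10-15: state stable at prey=1, pred=3 (no change)
No extinction within 15 steps

Answer: 16 both-alive 1 3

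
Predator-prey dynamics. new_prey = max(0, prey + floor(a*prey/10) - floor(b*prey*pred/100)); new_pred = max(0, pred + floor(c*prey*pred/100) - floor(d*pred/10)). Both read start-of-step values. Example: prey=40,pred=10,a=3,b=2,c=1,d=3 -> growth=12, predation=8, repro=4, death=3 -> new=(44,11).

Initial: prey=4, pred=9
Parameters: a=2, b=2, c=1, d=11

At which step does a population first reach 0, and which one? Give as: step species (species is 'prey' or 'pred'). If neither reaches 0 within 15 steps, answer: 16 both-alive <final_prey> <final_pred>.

Step 1: prey: 4+0-0=4; pred: 9+0-9=0
First extinction: pred at step 1

Answer: 1 pred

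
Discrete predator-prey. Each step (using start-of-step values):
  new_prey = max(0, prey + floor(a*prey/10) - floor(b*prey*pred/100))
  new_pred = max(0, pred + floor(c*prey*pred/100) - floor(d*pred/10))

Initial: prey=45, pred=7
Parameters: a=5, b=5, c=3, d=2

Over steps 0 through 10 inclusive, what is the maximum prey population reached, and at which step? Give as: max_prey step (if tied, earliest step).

Answer: 52 1

Derivation:
Step 1: prey: 45+22-15=52; pred: 7+9-1=15
Step 2: prey: 52+26-39=39; pred: 15+23-3=35
Step 3: prey: 39+19-68=0; pred: 35+40-7=68
Step 4: prey: 0+0-0=0; pred: 68+0-13=55
Step 5: prey: 0+0-0=0; pred: 55+0-11=44
Step 6: prey: 0+0-0=0; pred: 44+0-8=36
Step 7: prey: 0+0-0=0; pred: 36+0-7=29
Step 8: prey: 0+0-0=0; pred: 29+0-5=24
Step 9: prey: 0+0-0=0; pred: 24+0-4=20
Step 10: prey: 0+0-0=0; pred: 20+0-4=16
Max prey = 52 at step 1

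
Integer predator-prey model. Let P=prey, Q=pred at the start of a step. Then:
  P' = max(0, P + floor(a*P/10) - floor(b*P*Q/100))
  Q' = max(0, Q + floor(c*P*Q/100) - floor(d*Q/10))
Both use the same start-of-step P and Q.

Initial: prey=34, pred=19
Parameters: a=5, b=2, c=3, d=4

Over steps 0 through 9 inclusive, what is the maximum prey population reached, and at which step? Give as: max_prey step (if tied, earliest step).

Answer: 39 1

Derivation:
Step 1: prey: 34+17-12=39; pred: 19+19-7=31
Step 2: prey: 39+19-24=34; pred: 31+36-12=55
Step 3: prey: 34+17-37=14; pred: 55+56-22=89
Step 4: prey: 14+7-24=0; pred: 89+37-35=91
Step 5: prey: 0+0-0=0; pred: 91+0-36=55
Step 6: prey: 0+0-0=0; pred: 55+0-22=33
Step 7: prey: 0+0-0=0; pred: 33+0-13=20
Step 8: prey: 0+0-0=0; pred: 20+0-8=12
Step 9: prey: 0+0-0=0; pred: 12+0-4=8
Max prey = 39 at step 1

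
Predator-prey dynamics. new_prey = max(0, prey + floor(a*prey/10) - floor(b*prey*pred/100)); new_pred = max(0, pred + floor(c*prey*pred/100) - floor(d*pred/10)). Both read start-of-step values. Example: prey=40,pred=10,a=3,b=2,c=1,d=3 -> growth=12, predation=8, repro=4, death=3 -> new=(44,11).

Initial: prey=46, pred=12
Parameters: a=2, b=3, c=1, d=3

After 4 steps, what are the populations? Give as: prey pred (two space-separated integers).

Answer: 17 14

Derivation:
Step 1: prey: 46+9-16=39; pred: 12+5-3=14
Step 2: prey: 39+7-16=30; pred: 14+5-4=15
Step 3: prey: 30+6-13=23; pred: 15+4-4=15
Step 4: prey: 23+4-10=17; pred: 15+3-4=14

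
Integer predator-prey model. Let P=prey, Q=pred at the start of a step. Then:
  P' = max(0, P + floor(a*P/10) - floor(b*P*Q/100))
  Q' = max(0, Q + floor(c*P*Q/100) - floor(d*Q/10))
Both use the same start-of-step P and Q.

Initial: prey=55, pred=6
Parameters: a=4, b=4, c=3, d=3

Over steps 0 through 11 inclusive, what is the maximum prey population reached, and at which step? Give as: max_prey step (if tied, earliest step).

Step 1: prey: 55+22-13=64; pred: 6+9-1=14
Step 2: prey: 64+25-35=54; pred: 14+26-4=36
Step 3: prey: 54+21-77=0; pred: 36+58-10=84
Step 4: prey: 0+0-0=0; pred: 84+0-25=59
Step 5: prey: 0+0-0=0; pred: 59+0-17=42
Step 6: prey: 0+0-0=0; pred: 42+0-12=30
Step 7: prey: 0+0-0=0; pred: 30+0-9=21
Step 8: prey: 0+0-0=0; pred: 21+0-6=15
Step 9: prey: 0+0-0=0; pred: 15+0-4=11
Step 10: prey: 0+0-0=0; pred: 11+0-3=8
Step 11: prey: 0+0-0=0; pred: 8+0-2=6
Max prey = 64 at step 1

Answer: 64 1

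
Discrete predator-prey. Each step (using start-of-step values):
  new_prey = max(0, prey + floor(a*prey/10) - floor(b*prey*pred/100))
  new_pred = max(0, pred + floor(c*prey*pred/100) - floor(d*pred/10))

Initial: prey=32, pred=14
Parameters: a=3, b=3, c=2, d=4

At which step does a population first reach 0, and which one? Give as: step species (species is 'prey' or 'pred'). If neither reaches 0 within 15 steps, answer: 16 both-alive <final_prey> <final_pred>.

Step 1: prey: 32+9-13=28; pred: 14+8-5=17
Step 2: prey: 28+8-14=22; pred: 17+9-6=20
Step 3: prey: 22+6-13=15; pred: 20+8-8=20
Step 4: prey: 15+4-9=10; pred: 20+6-8=18
Step 5: prey: 10+3-5=8; pred: 18+3-7=14
Step 6: prey: 8+2-3=7; pred: 14+2-5=11
Step 7: prey: 7+2-2=7; pred: 11+1-4=8
Step 8: prey: 7+2-1=8; pred: 8+1-3=6
Step 9: prey: 8+2-1=9; pred: 6+0-2=4
Step 10: prey: 9+2-1=10; pred: 4+0-1=3
Step 11: prey: 10+3-0=13; pred: 3+0-1=2
Step 12: prey: 13+3-0=16; pred: 2+0-0=2
Step 13: prey: 16+4-0=20; pred: 2+0-0=2
Step 14: prey: 20+6-1=25; pred: 2+0-0=2
Step 15: prey: 25+7-1=31; pred: 2+1-0=3
No extinction within 15 steps

Answer: 16 both-alive 31 3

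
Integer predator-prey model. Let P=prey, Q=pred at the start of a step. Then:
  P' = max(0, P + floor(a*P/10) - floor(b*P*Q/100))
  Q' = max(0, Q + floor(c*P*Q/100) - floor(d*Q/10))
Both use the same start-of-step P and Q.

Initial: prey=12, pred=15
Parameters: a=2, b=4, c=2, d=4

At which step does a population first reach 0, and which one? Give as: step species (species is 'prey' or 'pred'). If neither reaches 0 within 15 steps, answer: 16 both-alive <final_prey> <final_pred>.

Answer: 16 both-alive 21 2

Derivation:
Step 1: prey: 12+2-7=7; pred: 15+3-6=12
Step 2: prey: 7+1-3=5; pred: 12+1-4=9
Step 3: prey: 5+1-1=5; pred: 9+0-3=6
Step 4: prey: 5+1-1=5; pred: 6+0-2=4
Step 5: prey: 5+1-0=6; pred: 4+0-1=3
Step 6: prey: 6+1-0=7; pred: 3+0-1=2
Step 7: prey: 7+1-0=8; pred: 2+0-0=2
Step 8: prey: 8+1-0=9; pred: 2+0-0=2
Step 9: prey: 9+1-0=10; pred: 2+0-0=2
Step 10: prey: 10+2-0=12; pred: 2+0-0=2
Step 11: prey: 12+2-0=14; pred: 2+0-0=2
Step 12: prey: 14+2-1=15; pred: 2+0-0=2
Step 13: prey: 15+3-1=17; pred: 2+0-0=2
Step 14: prey: 17+3-1=19; pred: 2+0-0=2
Step 15: prey: 19+3-1=21; pred: 2+0-0=2
No extinction within 15 steps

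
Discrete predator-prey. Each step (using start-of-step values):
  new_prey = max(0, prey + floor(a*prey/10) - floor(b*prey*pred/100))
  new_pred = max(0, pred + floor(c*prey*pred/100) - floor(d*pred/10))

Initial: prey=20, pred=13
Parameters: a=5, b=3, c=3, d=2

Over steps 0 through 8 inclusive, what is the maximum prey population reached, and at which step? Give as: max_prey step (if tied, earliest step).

Step 1: prey: 20+10-7=23; pred: 13+7-2=18
Step 2: prey: 23+11-12=22; pred: 18+12-3=27
Step 3: prey: 22+11-17=16; pred: 27+17-5=39
Step 4: prey: 16+8-18=6; pred: 39+18-7=50
Step 5: prey: 6+3-9=0; pred: 50+9-10=49
Step 6: prey: 0+0-0=0; pred: 49+0-9=40
Step 7: prey: 0+0-0=0; pred: 40+0-8=32
Step 8: prey: 0+0-0=0; pred: 32+0-6=26
Max prey = 23 at step 1

Answer: 23 1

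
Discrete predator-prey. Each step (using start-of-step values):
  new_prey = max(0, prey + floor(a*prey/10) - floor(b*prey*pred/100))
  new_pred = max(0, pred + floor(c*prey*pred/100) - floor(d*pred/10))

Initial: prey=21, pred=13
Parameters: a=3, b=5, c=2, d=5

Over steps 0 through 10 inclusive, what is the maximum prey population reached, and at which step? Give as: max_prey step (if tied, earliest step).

Answer: 30 10

Derivation:
Step 1: prey: 21+6-13=14; pred: 13+5-6=12
Step 2: prey: 14+4-8=10; pred: 12+3-6=9
Step 3: prey: 10+3-4=9; pred: 9+1-4=6
Step 4: prey: 9+2-2=9; pred: 6+1-3=4
Step 5: prey: 9+2-1=10; pred: 4+0-2=2
Step 6: prey: 10+3-1=12; pred: 2+0-1=1
Step 7: prey: 12+3-0=15; pred: 1+0-0=1
Step 8: prey: 15+4-0=19; pred: 1+0-0=1
Step 9: prey: 19+5-0=24; pred: 1+0-0=1
Step 10: prey: 24+7-1=30; pred: 1+0-0=1
Max prey = 30 at step 10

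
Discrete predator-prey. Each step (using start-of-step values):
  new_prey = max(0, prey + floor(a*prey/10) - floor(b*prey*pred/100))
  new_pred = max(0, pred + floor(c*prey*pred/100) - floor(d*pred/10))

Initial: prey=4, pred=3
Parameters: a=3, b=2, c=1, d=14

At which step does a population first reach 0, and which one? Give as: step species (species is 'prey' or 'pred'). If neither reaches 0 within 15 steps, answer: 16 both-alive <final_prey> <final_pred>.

Step 1: prey: 4+1-0=5; pred: 3+0-4=0
First extinction: pred at step 1

Answer: 1 pred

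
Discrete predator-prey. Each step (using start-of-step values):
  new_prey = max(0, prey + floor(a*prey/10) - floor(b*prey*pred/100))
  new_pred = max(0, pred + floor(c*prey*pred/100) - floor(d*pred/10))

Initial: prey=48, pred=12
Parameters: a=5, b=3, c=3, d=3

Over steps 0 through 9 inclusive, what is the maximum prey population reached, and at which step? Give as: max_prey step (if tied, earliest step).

Answer: 55 1

Derivation:
Step 1: prey: 48+24-17=55; pred: 12+17-3=26
Step 2: prey: 55+27-42=40; pred: 26+42-7=61
Step 3: prey: 40+20-73=0; pred: 61+73-18=116
Step 4: prey: 0+0-0=0; pred: 116+0-34=82
Step 5: prey: 0+0-0=0; pred: 82+0-24=58
Step 6: prey: 0+0-0=0; pred: 58+0-17=41
Step 7: prey: 0+0-0=0; pred: 41+0-12=29
Step 8: prey: 0+0-0=0; pred: 29+0-8=21
Step 9: prey: 0+0-0=0; pred: 21+0-6=15
Max prey = 55 at step 1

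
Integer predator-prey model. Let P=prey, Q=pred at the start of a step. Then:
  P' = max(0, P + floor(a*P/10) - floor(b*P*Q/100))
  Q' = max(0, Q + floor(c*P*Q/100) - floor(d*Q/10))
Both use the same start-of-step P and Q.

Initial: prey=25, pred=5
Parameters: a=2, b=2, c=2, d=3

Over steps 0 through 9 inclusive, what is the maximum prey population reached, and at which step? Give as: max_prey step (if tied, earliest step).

Answer: 32 3

Derivation:
Step 1: prey: 25+5-2=28; pred: 5+2-1=6
Step 2: prey: 28+5-3=30; pred: 6+3-1=8
Step 3: prey: 30+6-4=32; pred: 8+4-2=10
Step 4: prey: 32+6-6=32; pred: 10+6-3=13
Step 5: prey: 32+6-8=30; pred: 13+8-3=18
Step 6: prey: 30+6-10=26; pred: 18+10-5=23
Step 7: prey: 26+5-11=20; pred: 23+11-6=28
Step 8: prey: 20+4-11=13; pred: 28+11-8=31
Step 9: prey: 13+2-8=7; pred: 31+8-9=30
Max prey = 32 at step 3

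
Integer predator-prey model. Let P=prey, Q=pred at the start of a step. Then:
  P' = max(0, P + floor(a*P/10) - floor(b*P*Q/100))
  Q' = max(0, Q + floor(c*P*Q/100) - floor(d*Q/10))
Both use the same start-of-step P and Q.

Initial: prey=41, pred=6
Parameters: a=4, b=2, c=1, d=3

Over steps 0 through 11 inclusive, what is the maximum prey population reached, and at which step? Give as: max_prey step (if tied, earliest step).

Answer: 104 5

Derivation:
Step 1: prey: 41+16-4=53; pred: 6+2-1=7
Step 2: prey: 53+21-7=67; pred: 7+3-2=8
Step 3: prey: 67+26-10=83; pred: 8+5-2=11
Step 4: prey: 83+33-18=98; pred: 11+9-3=17
Step 5: prey: 98+39-33=104; pred: 17+16-5=28
Step 6: prey: 104+41-58=87; pred: 28+29-8=49
Step 7: prey: 87+34-85=36; pred: 49+42-14=77
Step 8: prey: 36+14-55=0; pred: 77+27-23=81
Step 9: prey: 0+0-0=0; pred: 81+0-24=57
Step 10: prey: 0+0-0=0; pred: 57+0-17=40
Step 11: prey: 0+0-0=0; pred: 40+0-12=28
Max prey = 104 at step 5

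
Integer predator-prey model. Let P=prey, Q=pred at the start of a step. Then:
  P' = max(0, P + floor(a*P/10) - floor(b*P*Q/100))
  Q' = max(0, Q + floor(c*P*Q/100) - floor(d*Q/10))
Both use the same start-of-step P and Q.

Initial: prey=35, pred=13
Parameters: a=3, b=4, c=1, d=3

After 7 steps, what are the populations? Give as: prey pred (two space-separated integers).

Step 1: prey: 35+10-18=27; pred: 13+4-3=14
Step 2: prey: 27+8-15=20; pred: 14+3-4=13
Step 3: prey: 20+6-10=16; pred: 13+2-3=12
Step 4: prey: 16+4-7=13; pred: 12+1-3=10
Step 5: prey: 13+3-5=11; pred: 10+1-3=8
Step 6: prey: 11+3-3=11; pred: 8+0-2=6
Step 7: prey: 11+3-2=12; pred: 6+0-1=5

Answer: 12 5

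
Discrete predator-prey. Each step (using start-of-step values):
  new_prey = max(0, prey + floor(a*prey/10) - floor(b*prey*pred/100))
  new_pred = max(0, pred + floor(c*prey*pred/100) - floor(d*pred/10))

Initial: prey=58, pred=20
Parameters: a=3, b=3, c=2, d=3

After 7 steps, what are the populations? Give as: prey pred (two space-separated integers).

Step 1: prey: 58+17-34=41; pred: 20+23-6=37
Step 2: prey: 41+12-45=8; pred: 37+30-11=56
Step 3: prey: 8+2-13=0; pred: 56+8-16=48
Step 4: prey: 0+0-0=0; pred: 48+0-14=34
Step 5: prey: 0+0-0=0; pred: 34+0-10=24
Step 6: prey: 0+0-0=0; pred: 24+0-7=17
Step 7: prey: 0+0-0=0; pred: 17+0-5=12

Answer: 0 12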